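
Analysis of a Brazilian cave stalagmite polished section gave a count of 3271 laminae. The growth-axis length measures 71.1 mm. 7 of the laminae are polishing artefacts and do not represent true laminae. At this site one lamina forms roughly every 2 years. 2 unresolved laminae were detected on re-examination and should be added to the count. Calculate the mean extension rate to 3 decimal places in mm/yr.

After corrections the count is 3271 − 7 + 2 = 3266 laminae.
At 2 years per lamina, 3266 × 2 = 6532 years.
Extension rate ≈ 71.1 / 6532 = 0.011 mm/yr.

0.011 mm/yr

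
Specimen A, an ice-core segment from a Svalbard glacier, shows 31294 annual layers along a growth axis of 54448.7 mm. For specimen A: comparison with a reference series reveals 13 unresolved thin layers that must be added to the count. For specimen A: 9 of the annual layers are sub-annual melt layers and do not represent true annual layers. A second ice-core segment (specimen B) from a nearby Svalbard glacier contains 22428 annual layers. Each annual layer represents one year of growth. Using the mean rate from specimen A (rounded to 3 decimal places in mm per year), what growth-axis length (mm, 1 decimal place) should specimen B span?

Specimen A: after corrections the count is 31294 − 9 + 13 = 31298 annual layers.
A: Extension rate ≈ 54448.7 / 31298 = 1.740 mm/year.
For B, 1.740 mm/year × 22428 years = 39024.7 mm.

39024.7 mm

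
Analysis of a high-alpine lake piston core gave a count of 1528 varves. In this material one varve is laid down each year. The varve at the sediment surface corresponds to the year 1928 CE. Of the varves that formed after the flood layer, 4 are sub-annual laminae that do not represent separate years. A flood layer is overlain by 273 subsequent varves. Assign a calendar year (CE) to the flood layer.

1659 CE

273 varves post-date the flood layer.
273 − 4 false = 269 true varves after the flood layer.
1928 − 269 = 1659 CE.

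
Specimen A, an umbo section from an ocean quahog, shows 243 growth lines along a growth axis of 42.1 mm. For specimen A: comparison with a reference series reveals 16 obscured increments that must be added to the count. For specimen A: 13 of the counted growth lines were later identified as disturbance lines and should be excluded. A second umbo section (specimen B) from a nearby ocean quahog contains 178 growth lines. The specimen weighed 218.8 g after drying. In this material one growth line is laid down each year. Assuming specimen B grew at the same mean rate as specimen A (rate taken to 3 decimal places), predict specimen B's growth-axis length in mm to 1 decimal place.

30.4 mm

Specimen A: adjusted count: 243 − 13 + 16 = 246 growth lines.
A: Extension rate ≈ 42.1 / 246 = 0.171 mm per year.
B's length ≈ 0.171 × 178 = 30.4 mm.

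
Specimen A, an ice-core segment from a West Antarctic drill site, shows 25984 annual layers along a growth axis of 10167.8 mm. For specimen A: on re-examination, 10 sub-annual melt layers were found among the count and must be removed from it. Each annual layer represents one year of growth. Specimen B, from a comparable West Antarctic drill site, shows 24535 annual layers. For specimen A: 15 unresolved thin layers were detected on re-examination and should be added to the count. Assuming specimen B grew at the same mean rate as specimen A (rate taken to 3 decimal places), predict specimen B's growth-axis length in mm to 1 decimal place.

9593.2 mm

Specimen A: true annual layer count = 25984 − 10 + 15 = 25989.
A: 10167.8 mm over 25989 years gives 10167.8 / 25989 ≈ 0.391 mm/year.
Length of B = 0.391 × 24535 = 9593.2 mm.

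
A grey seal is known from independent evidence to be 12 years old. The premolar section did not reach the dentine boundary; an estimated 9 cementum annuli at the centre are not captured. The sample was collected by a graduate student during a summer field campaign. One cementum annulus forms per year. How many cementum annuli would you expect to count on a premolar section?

At one cementum annulus per year, 12 years correspond to 12 cementum annuli.
12 − 9 missed = 3 cementum annuli expected in the prepared section.

3 cementum annuli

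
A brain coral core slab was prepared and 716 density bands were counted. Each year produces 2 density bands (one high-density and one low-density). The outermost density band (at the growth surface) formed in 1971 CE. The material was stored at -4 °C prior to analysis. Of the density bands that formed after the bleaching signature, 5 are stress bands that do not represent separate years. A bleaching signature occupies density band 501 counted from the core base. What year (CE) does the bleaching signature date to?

Between density band 501 and the growth surface there are 716 − 501 = 215 density bands.
215 − 5 false = 210 true density bands after the bleaching signature.
Dividing by 2 density bands per year: 210 / 2 = 105 years.
1971 − 105 = 1866 CE.

1866 CE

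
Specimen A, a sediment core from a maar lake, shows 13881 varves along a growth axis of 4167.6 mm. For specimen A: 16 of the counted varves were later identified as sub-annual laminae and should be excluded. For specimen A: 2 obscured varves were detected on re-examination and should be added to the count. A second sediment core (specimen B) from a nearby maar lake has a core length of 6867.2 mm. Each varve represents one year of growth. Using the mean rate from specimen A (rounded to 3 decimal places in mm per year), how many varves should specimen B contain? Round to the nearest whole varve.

22815 varves

Specimen A: adjusted count: 13881 − 16 + 2 = 13867 varves.
A: 4167.6 mm over 13867 years gives 4167.6 / 13867 ≈ 0.301 mm/year.
For B, 6867.2 / 0.301 = 22814.62 years ≈ 22815 varves.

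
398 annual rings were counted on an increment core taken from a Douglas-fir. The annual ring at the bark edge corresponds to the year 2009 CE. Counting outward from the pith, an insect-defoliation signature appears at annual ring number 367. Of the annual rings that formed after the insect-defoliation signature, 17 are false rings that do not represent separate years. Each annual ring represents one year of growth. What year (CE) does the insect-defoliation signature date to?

1995 CE

The insect-defoliation signature sits at annual ring 367 from the pith, so 398 − 367 = 31 annual rings formed after it.
31 − 17 false = 14 true annual rings after the insect-defoliation signature.
2009 − 14 = 1995 CE.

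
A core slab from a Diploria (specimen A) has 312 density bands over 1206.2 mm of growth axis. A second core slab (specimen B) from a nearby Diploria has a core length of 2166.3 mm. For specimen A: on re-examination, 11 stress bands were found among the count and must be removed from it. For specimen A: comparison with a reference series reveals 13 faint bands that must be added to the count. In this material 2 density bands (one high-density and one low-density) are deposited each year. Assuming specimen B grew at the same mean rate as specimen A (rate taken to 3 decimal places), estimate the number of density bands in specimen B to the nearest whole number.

564 density bands

Specimen A: after corrections the count is 312 − 11 + 13 = 314 density bands.
Specimen A: with 2 density bands per year, 314 / 2 = 157 years.
A: Mean rate = 1206.2 mm / 157 years ≈ 7.683 mm/year.
B spans 2166.3 / 7.683 = 281.96 years; at 2 density bands per year that is 281.96 × 2 ≈ 564 density bands.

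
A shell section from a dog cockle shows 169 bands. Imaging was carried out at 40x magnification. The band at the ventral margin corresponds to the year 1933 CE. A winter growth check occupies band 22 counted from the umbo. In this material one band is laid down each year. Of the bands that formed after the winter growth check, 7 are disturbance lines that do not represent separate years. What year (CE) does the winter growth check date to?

1793 CE

The winter growth check sits at band 22 from the umbo, so 169 − 22 = 147 bands formed after it.
Removing the 7 false bands leaves 147 − 7 = 140 true bands beyond the winter growth check.
The band at the ventral margin is 1933 CE, so the winter growth check dates to 1933 − 140 = 1793 CE.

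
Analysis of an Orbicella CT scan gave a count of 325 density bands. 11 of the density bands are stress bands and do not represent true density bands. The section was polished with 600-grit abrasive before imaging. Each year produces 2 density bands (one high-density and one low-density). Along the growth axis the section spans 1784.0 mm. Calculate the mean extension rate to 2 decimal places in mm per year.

After corrections the count is 325 − 11 = 314 density bands.
Dividing by 2 density bands per year: 314 / 2 = 157 years.
Mean rate = 1784.0 mm / 157 years ≈ 11.36 mm per year.

11.36 mm per year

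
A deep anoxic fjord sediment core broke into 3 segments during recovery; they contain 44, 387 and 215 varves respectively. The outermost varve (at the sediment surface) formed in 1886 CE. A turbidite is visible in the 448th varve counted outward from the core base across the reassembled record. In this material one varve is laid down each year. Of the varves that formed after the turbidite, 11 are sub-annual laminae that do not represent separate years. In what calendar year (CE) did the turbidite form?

1699 CE

Total varves = 44 + 387 + 215 = 646.
646 − 448 = 198 varves lie beyond the turbidite toward the sediment surface.
Removing the 11 false varves leaves 198 − 11 = 187 true varves beyond the turbidite.
The varve at the sediment surface is 1886 CE, so the turbidite dates to 1886 − 187 = 1699 CE.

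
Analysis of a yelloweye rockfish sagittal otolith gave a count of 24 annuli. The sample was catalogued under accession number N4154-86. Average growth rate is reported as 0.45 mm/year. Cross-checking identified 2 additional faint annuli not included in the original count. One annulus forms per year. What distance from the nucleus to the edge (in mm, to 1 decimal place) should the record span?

Correcting the raw count gives 24 + 2 = 26 true annuli.
26 years at 0.45 mm/year gives 0.45 × 26 = 11.7 mm.

11.7 mm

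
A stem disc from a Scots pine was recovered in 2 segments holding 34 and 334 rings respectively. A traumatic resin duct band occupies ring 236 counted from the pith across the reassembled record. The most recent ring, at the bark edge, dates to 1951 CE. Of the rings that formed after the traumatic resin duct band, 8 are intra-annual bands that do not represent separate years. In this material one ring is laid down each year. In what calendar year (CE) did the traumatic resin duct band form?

Total rings = 34 + 334 = 368.
368 − 236 = 132 rings lie beyond the traumatic resin duct band toward the bark edge.
Removing the 8 false rings leaves 132 − 8 = 124 true rings beyond the traumatic resin duct band.
Counting back 124 years from 1951 CE places the traumatic resin duct band in 1951 − 124 = 1827 CE.

1827 CE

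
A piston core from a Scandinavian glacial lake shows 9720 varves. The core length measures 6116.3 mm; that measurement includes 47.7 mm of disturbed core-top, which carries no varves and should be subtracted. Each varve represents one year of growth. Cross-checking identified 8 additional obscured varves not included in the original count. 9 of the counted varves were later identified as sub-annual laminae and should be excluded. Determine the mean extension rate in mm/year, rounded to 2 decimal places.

True varve count = 9720 − 9 + 8 = 9719.
The growth record spans 6116.3 − 47.7 = 6068.6 mm.
6068.6 mm over 9719 years gives 6068.6 / 9719 ≈ 0.62 mm/year.

0.62 mm/year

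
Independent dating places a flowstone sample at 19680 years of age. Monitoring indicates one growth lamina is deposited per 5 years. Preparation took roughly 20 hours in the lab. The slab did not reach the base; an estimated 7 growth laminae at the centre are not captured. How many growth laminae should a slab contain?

3929 growth laminae

One growth lamina every 5 years means 19680 / 5 = 3936 growth laminae.
Less the 7 uncaptured growth laminae: 3936 − 7 = 3929.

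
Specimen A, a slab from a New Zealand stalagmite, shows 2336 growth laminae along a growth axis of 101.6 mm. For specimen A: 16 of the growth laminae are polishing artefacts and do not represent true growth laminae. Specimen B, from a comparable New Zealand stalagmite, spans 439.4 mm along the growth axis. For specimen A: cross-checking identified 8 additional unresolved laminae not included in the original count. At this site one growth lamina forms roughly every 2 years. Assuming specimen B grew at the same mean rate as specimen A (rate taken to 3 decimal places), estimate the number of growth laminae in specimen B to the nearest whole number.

Specimen A: correcting the raw count gives 2336 − 16 + 8 = 2328 true growth laminae.
Specimen A: multiplying by 2 years per growth lamina: 2328 × 2 = 4656 years.
A: Extension rate ≈ 101.6 / 4656 = 0.022 mm/yr.
B spans 439.4 / 0.022 = 19972.73 years; at 2 years per growth lamina that is 19972.73 / 2 ≈ 9986 growth laminae.

9986 growth laminae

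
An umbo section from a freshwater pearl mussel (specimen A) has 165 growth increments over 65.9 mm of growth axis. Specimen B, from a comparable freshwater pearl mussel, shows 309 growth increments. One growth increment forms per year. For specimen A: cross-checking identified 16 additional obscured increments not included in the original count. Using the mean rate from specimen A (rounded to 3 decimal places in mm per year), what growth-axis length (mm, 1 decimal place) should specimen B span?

112.5 mm

Specimen A: after corrections the count is 165 + 16 = 181 growth increments.
A: Mean rate = 65.9 mm / 181 years ≈ 0.364 mm/yr.
B's length ≈ 0.364 × 309 = 112.5 mm.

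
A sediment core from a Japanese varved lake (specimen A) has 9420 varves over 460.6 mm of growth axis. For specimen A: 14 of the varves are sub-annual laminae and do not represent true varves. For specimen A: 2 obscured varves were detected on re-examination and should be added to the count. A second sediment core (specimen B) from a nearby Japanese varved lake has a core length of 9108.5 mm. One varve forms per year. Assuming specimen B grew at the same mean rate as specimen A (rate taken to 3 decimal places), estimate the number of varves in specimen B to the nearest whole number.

Specimen A: after corrections the count is 9420 − 14 + 2 = 9408 varves.
A: 460.6 mm over 9408 years gives 460.6 / 9408 ≈ 0.049 mm/yr.
B spans 9108.5 / 0.049 = 185887.76 years ≈ 185888 varves.

185888 varves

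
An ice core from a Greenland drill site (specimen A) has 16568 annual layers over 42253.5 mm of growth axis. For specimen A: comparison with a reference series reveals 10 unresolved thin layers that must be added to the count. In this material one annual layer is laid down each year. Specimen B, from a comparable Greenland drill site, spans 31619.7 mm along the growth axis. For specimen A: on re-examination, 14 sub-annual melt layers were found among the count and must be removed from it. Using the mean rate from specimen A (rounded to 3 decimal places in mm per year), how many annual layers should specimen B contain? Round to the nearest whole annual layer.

12395 annual layers

Specimen A: after corrections the count is 16568 − 14 + 10 = 16564 annual layers.
A: Mean rate = 42253.5 mm / 16564 years ≈ 2.551 mm/year.
B spans 31619.7 / 2.551 = 12395.02 years ≈ 12395 annual layers.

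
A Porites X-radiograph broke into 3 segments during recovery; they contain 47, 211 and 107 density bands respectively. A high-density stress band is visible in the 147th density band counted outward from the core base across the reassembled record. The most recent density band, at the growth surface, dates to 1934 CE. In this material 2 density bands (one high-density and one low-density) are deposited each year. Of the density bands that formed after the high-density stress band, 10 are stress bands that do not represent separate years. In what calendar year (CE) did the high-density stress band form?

Total density bands = 47 + 211 + 107 = 365.
The high-density stress band sits at density band 147 from the core base, so 365 − 147 = 218 density bands formed after it.
218 − 10 false = 208 true density bands after the high-density stress band.
208 density bands at 2 per year is 208 / 2 = 104 years.
The density band at the growth surface is 1934 CE, so the high-density stress band dates to 1934 − 104 = 1830 CE.

1830 CE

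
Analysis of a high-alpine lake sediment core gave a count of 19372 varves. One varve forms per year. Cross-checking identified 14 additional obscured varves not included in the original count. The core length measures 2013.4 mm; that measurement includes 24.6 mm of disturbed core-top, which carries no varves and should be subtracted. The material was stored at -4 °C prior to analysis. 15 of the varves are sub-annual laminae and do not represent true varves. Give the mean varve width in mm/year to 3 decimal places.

After corrections the count is 19372 − 15 + 14 = 19371 varves.
Removing the 24.6 mm offcut leaves 2013.4 − 24.6 = 1988.8 mm.
Extension rate ≈ 1988.8 / 19371 = 0.103 mm/year.

0.103 mm/year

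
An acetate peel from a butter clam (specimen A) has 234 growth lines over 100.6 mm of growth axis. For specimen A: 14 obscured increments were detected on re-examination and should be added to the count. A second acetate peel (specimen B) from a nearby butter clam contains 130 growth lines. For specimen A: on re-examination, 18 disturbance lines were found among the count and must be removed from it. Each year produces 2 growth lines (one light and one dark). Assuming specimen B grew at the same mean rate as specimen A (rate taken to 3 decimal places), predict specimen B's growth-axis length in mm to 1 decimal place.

Specimen A: correcting the raw count gives 234 − 18 + 14 = 230 true growth lines.
Specimen A: with 2 growth lines per year, 230 / 2 = 115 years.
A: Extension rate ≈ 100.6 / 115 = 0.875 mm/year.
Specimen B: dividing by 2 growth lines per year: 130 / 2 = 65 years. For B, 0.875 mm/year × 65 years = 56.9 mm.

56.9 mm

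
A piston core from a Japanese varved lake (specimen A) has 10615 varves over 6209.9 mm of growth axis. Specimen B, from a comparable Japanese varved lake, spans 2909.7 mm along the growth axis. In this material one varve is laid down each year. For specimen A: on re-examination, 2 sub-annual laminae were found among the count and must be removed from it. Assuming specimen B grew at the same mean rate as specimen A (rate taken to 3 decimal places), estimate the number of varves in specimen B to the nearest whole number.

4974 varves

Specimen A: correcting the raw count gives 10615 − 2 = 10613 true varves.
A: Extension rate ≈ 6209.9 / 10613 = 0.585 mm per year.
Specimen B: 2909.7 mm / 0.585 mm per year = 4973.85 years ≈ 4974 varves.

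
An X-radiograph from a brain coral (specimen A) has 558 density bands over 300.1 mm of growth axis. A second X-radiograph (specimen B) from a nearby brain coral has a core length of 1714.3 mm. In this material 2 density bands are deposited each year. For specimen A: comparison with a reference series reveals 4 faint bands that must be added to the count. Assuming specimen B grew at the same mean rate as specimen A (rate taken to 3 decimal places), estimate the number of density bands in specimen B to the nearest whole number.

3210 density bands

Specimen A: correcting the raw count gives 558 + 4 = 562 true density bands.
Specimen A: with 2 density bands per year, 562 / 2 = 281 years.
A: Extension rate ≈ 300.1 / 281 = 1.068 mm/year.
Specimen B: 1714.3 mm / 1.068 mm per year = 1605.15 years; at 2 density bands per year that is 1605.15 × 2 ≈ 3210 density bands.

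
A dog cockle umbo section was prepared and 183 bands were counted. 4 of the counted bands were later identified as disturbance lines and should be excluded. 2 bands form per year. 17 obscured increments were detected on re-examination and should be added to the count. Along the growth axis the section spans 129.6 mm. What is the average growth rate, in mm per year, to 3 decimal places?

Correcting the raw count gives 183 − 4 + 17 = 196 true bands.
With 2 bands per year, 196 / 2 = 98 years.
129.6 mm over 98 years gives 129.6 / 98 ≈ 1.322 mm per year.

1.322 mm per year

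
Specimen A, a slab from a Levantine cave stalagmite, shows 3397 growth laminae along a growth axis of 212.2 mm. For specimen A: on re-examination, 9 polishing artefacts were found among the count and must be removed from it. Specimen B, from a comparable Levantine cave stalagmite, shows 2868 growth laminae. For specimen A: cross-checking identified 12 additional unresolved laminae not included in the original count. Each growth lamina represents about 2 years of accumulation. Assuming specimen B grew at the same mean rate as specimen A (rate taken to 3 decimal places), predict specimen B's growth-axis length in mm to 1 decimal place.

Specimen A: correcting the raw count gives 3397 − 9 + 12 = 3400 true growth laminae.
Specimen A: multiplying by 2 years per growth lamina: 3400 × 2 = 6800 years.
A: Mean rate = 212.2 mm / 6800 years ≈ 0.031 mm/yr.
Specimen B: 2868 growth laminae at 2 years each span 2868 × 2 = 5736 years. For B, 0.031 mm/year × 5736 years = 177.8 mm.

177.8 mm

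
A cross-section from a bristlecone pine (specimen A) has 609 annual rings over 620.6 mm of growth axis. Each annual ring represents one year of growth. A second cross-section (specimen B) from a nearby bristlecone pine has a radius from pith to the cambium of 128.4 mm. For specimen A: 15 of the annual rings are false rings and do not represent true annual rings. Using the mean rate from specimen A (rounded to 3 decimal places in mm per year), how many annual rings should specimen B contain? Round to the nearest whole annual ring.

Specimen A: after corrections the count is 609 − 15 = 594 annual rings.
A: 620.6 mm over 594 years gives 620.6 / 594 ≈ 1.045 mm per year.
Specimen B: 128.4 mm / 1.045 mm per year = 122.87 years ≈ 123 annual rings.

123 annual rings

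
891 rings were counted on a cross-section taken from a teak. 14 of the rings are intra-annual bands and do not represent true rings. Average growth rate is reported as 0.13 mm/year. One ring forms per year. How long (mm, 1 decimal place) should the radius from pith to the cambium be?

After corrections the count is 891 − 14 = 877 rings.
877 years at 0.13 mm/year gives 0.13 × 877 = 114.0 mm.

114.0 mm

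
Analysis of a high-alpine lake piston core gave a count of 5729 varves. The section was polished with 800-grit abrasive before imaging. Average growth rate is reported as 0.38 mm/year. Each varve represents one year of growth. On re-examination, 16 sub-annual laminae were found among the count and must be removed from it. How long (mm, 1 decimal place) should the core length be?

2170.9 mm

Adjusted count: 5729 − 16 = 5713 varves.
Predicted length = 0.38 mm/year × 5713 years = 2170.9 mm.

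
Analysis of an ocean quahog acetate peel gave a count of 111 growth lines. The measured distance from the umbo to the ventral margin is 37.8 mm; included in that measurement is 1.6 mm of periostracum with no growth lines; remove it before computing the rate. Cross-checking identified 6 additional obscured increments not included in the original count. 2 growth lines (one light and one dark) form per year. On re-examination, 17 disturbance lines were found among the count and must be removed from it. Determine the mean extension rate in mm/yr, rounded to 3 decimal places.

True growth line count = 111 − 17 + 6 = 100.
Dividing by 2 growth lines per year: 100 / 2 = 50 years.
The growth record spans 37.8 − 1.6 = 36.2 mm.
Extension rate ≈ 36.2 / 50 = 0.724 mm/yr.

0.724 mm/yr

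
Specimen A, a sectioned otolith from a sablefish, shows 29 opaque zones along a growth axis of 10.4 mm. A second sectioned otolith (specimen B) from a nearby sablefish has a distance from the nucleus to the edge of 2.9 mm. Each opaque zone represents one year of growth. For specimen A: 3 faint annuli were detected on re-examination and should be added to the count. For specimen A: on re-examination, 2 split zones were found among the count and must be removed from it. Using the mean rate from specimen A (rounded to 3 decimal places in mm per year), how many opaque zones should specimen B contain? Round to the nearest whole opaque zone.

Specimen A: correcting the raw count gives 29 − 2 + 3 = 30 true opaque zones.
A: 10.4 mm over 30 years gives 10.4 / 30 ≈ 0.347 mm per year.
Specimen B: 2.9 mm / 0.347 mm per year = 8.36 years ≈ 8 opaque zones.

8 opaque zones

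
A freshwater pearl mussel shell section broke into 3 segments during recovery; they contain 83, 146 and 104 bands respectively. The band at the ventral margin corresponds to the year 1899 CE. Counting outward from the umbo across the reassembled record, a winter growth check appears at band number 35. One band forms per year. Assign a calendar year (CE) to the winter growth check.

Total bands = 83 + 146 + 104 = 333.
Between band 35 and the ventral margin there are 333 − 35 = 298 bands.
The band at the ventral margin is 1899 CE, so the winter growth check dates to 1899 − 298 = 1601 CE.

1601 CE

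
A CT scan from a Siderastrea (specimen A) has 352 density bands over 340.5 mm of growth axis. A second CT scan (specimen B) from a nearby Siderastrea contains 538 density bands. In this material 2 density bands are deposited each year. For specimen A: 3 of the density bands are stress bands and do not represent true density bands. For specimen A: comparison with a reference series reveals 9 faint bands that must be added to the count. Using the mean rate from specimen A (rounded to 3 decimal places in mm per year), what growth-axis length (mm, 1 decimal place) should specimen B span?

511.6 mm

Specimen A: after corrections the count is 352 − 3 + 9 = 358 density bands.
Specimen A: with 2 density bands per year, 358 / 2 = 179 years.
A: Mean rate = 340.5 mm / 179 years ≈ 1.902 mm/yr.
Specimen B: 538 density bands at 2 per year is 538 / 2 = 269 years. Length of B = 1.902 × 269 = 511.6 mm.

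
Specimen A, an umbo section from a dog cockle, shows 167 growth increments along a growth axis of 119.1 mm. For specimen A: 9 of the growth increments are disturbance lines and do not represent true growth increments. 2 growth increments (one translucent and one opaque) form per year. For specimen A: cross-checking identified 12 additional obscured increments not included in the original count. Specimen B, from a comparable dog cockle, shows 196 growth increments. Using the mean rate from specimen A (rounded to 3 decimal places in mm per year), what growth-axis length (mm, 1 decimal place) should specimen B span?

Specimen A: true growth increment count = 167 − 9 + 12 = 170.
Specimen A: dividing by 2 growth increments per year: 170 / 2 = 85 years.
A: 119.1 mm over 85 years gives 119.1 / 85 ≈ 1.401 mm per year.
Specimen B: 196 growth increments at 2 per year is 196 / 2 = 98 years. For B, 1.401 mm/year × 98 years = 137.3 mm.

137.3 mm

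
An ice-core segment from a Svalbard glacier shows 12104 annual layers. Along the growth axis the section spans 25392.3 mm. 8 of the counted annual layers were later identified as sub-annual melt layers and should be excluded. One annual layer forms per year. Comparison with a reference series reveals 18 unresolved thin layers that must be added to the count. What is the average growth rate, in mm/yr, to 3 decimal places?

2.096 mm/yr

After corrections the count is 12104 − 8 + 18 = 12114 annual layers.
Extension rate ≈ 25392.3 / 12114 = 2.096 mm/yr.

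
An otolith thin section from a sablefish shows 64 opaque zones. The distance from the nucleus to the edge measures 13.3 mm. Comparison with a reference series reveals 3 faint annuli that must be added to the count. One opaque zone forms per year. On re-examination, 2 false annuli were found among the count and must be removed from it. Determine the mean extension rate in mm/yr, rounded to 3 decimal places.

0.205 mm/yr

Correcting the raw count gives 64 − 2 + 3 = 65 true opaque zones.
Extension rate ≈ 13.3 / 65 = 0.205 mm/yr.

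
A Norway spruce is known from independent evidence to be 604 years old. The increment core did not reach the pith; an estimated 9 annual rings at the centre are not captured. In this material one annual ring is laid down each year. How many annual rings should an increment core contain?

595 annual rings

One annual ring per year gives 604 annual rings over 604 years.
Less the 9 uncaptured annual rings: 604 − 9 = 595.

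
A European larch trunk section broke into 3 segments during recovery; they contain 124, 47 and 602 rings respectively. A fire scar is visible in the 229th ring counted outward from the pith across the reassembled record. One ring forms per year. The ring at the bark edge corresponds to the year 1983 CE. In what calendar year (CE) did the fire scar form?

1439 CE

Total rings = 124 + 47 + 602 = 773.
The fire scar sits at ring 229 from the pith, so 773 − 229 = 544 rings formed after it.
Counting back 544 years from 1983 CE places the fire scar in 1983 − 544 = 1439 CE.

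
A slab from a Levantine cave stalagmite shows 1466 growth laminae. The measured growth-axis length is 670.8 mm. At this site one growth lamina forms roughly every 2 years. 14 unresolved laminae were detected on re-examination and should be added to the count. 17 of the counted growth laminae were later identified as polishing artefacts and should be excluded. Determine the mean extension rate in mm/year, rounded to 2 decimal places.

0.23 mm/year

Adjusted count: 1466 − 17 + 14 = 1463 growth laminae.
At 2 years per growth lamina, 1463 × 2 = 2926 years.
670.8 mm over 2926 years gives 670.8 / 2926 ≈ 0.23 mm/year.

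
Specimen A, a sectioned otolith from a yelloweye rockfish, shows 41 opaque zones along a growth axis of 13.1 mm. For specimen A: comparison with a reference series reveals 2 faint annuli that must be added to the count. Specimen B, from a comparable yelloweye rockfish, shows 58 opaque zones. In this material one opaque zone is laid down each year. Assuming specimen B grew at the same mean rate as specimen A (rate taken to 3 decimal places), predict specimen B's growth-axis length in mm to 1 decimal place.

17.7 mm

Specimen A: true opaque zone count = 41 + 2 = 43.
A: Mean rate = 13.1 mm / 43 years ≈ 0.305 mm/year.
B's length ≈ 0.305 × 58 = 17.7 mm.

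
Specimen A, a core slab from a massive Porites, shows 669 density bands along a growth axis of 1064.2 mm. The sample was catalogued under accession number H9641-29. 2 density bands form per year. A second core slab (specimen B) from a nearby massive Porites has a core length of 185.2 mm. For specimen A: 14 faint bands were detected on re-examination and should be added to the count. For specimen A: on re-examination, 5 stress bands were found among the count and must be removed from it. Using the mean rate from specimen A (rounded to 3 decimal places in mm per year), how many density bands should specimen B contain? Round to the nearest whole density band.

118 density bands

Specimen A: correcting the raw count gives 669 − 5 + 14 = 678 true density bands.
Specimen A: with 2 density bands per year, 678 / 2 = 339 years.
A: Extension rate ≈ 1064.2 / 339 = 3.139 mm/year.
B spans 185.2 / 3.139 = 59.00 years; at 2 density bands per year that is 59.00 × 2 ≈ 118 density bands.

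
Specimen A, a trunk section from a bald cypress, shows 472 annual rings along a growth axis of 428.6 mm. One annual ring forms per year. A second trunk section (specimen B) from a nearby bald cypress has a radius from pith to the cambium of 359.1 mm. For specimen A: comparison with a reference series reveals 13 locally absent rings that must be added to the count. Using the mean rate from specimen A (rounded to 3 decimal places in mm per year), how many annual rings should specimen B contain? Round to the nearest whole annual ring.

406 annual rings

Specimen A: true annual ring count = 472 + 13 = 485.
A: Extension rate ≈ 428.6 / 485 = 0.884 mm/yr.
Specimen B: 359.1 mm / 0.884 mm per year = 406.22 years ≈ 406 annual rings.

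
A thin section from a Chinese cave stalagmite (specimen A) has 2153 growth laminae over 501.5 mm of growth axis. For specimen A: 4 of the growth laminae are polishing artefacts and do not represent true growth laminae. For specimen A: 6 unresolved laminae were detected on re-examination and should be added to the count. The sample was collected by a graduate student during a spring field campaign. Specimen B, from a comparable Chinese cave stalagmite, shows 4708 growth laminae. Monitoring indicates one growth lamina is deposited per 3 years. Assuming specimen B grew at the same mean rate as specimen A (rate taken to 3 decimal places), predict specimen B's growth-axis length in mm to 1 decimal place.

Specimen A: true growth lamina count = 2153 − 4 + 6 = 2155.
Specimen A: 2155 growth laminae at 3 years each span 2155 × 3 = 6465 years.
A: Extension rate ≈ 501.5 / 6465 = 0.078 mm/year.
Specimen B: at 3 years per growth lamina, 4708 × 3 = 14124 years. For B, 0.078 mm/year × 14124 years = 1101.7 mm.

1101.7 mm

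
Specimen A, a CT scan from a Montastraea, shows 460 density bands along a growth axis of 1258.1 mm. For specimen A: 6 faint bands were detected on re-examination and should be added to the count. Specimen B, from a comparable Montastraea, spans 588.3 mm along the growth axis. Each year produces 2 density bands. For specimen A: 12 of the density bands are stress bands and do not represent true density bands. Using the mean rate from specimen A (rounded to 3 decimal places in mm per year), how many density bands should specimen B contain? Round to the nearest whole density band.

212 density bands

Specimen A: true density band count = 460 − 12 + 6 = 454.
Specimen A: dividing by 2 density bands per year: 454 / 2 = 227 years.
A: 1258.1 mm over 227 years gives 1258.1 / 227 ≈ 5.542 mm per year.
For B, 588.3 / 5.542 = 106.15 years; at 2 density bands per year that is 106.15 × 2 ≈ 212 density bands.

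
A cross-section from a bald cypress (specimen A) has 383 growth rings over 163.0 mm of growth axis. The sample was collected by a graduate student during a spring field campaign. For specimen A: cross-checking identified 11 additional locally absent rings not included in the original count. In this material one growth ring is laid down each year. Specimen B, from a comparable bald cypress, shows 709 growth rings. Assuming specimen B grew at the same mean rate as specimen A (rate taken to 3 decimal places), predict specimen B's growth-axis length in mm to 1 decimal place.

Specimen A: correcting the raw count gives 383 + 11 = 394 true growth rings.
A: Mean rate = 163.0 mm / 394 years ≈ 0.414 mm per year.
Length of B = 0.414 × 709 = 293.5 mm.

293.5 mm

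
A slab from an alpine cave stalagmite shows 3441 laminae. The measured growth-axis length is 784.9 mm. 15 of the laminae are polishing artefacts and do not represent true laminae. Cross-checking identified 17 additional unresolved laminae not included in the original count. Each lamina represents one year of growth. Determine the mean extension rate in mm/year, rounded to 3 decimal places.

0.228 mm/year

Correcting the raw count gives 3441 − 15 + 17 = 3443 true laminae.
Extension rate ≈ 784.9 / 3443 = 0.228 mm/year.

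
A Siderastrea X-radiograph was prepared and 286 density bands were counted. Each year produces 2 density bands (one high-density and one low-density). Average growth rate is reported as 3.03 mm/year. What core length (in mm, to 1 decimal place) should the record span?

With 2 density bands per year, 286 / 2 = 143 years.
143 years at 3.03 mm/year gives 3.03 × 143 = 433.3 mm.

433.3 mm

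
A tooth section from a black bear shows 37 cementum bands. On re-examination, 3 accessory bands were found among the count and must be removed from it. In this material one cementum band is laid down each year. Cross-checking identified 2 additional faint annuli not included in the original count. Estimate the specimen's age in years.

Adjusted count: 37 − 3 + 2 = 36 cementum bands.
At one cementum band per year, that is 36 years.

36 yr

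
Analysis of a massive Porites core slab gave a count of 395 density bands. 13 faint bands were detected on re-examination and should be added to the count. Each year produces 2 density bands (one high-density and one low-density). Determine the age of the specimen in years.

After corrections the count is 395 + 13 = 408 density bands.
Dividing by 2 density bands per year: 408 / 2 = 204 years.

204 years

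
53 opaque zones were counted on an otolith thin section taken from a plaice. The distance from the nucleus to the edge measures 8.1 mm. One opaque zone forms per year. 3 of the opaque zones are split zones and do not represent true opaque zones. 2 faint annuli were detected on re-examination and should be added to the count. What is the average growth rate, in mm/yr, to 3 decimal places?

Correcting the raw count gives 53 − 3 + 2 = 52 true opaque zones.
Extension rate ≈ 8.1 / 52 = 0.156 mm/yr.

0.156 mm/yr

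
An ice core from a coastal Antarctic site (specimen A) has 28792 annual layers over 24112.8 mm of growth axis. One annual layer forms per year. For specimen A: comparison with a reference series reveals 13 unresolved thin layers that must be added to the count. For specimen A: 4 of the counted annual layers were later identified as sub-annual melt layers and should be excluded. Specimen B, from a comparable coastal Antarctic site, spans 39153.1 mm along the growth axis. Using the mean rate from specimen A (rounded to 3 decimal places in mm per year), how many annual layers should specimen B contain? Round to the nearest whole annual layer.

Specimen A: adjusted count: 28792 − 4 + 13 = 28801 annual layers.
A: 24112.8 mm over 28801 years gives 24112.8 / 28801 ≈ 0.837 mm/yr.
Specimen B: 39153.1 mm / 0.837 mm per year = 46777.90 years ≈ 46778 annual layers.

46778 annual layers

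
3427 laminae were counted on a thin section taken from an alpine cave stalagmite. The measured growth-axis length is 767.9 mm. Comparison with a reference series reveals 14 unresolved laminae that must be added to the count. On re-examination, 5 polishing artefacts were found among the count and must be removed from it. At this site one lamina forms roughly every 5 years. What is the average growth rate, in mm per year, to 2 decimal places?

Correcting the raw count gives 3427 − 5 + 14 = 3436 true laminae.
At 5 years per lamina, 3436 × 5 = 17180 years.
Mean rate = 767.9 mm / 17180 years ≈ 0.04 mm per year.

0.04 mm per year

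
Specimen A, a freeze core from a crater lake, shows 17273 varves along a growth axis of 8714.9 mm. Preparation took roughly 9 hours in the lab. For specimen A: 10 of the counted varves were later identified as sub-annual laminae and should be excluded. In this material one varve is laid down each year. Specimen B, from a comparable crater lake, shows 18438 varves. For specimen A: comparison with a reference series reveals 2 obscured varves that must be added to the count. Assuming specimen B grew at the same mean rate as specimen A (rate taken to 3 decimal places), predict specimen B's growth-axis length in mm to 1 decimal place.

9311.2 mm

Specimen A: after corrections the count is 17273 − 10 + 2 = 17265 varves.
A: 8714.9 mm over 17265 years gives 8714.9 / 17265 ≈ 0.505 mm per year.
B's length ≈ 0.505 × 18438 = 9311.2 mm.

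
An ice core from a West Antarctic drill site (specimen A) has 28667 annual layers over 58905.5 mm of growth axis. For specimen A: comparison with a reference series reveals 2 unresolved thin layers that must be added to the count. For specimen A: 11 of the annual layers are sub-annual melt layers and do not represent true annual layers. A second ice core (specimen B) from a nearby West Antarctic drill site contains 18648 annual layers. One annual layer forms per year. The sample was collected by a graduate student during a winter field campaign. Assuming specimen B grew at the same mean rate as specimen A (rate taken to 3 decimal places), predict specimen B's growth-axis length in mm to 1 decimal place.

38321.6 mm

Specimen A: after corrections the count is 28667 − 11 + 2 = 28658 annual layers.
A: Mean rate = 58905.5 mm / 28658 years ≈ 2.055 mm/yr.
Length of B = 2.055 × 18648 = 38321.6 mm.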